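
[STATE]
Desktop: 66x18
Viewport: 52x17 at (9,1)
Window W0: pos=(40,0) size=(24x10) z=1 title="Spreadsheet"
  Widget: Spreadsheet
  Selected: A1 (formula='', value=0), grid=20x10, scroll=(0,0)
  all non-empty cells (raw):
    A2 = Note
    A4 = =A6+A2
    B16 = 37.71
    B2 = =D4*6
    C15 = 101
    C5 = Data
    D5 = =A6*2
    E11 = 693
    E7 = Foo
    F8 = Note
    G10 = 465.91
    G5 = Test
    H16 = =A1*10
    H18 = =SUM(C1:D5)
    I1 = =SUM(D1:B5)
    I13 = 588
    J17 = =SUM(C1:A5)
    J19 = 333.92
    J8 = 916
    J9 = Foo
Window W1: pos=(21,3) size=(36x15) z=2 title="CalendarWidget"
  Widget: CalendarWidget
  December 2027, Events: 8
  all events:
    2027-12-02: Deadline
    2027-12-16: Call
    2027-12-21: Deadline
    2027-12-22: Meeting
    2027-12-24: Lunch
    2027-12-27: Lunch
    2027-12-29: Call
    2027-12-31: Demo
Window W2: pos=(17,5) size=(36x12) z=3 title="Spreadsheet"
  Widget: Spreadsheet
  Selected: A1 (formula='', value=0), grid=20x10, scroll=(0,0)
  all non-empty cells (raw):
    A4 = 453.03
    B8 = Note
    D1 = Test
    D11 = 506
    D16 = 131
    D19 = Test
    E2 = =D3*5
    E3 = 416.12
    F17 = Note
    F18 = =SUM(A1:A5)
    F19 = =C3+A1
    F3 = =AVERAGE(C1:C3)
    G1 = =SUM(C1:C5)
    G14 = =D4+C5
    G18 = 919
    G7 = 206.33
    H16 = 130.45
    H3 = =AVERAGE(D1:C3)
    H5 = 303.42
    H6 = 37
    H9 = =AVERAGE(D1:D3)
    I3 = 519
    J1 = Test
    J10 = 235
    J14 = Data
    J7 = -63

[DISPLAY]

                               ┃ Spreadsheet        
                               ┠────────────────────
            ┏━━━━━━━━━━━━━━━━━━━━━━━━━━━━━━━━━━┓    
            ┃ CalendarWidget                   ┃    
        ┏━━━━━━━━━━━━━━━━━━━━━━━━━━━━━━━━━━┓───┨----
        ┃ Spreadsheet                      ┃   ┃   0
        ┠──────────────────────────────────┨   ┃   0
        ┃A1:                               ┃   ┃   0
        ┃       A       B       C       D  ┃   ┃━━━━
        ┃----------------------------------┃   ┃    
        ┃  1      [0]       0       0Test  ┃   ┃    
        ┃  2        0       0       0      ┃   ┃    
        ┃  3        0       0       0      ┃   ┃    
        ┃  4   453.03       0       0      ┃   ┃    
        ┃  5        0       0       0      ┃   ┃    
        ┗━━━━━━━━━━━━━━━━━━━━━━━━━━━━━━━━━━┛   ┃    
            ┗━━━━━━━━━━━━━━━━━━━━━━━━━━━━━━━━━━┛    


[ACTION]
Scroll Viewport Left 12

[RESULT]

                                        ┃ Spreadshee
                                        ┠───────────
                     ┏━━━━━━━━━━━━━━━━━━━━━━━━━━━━━━
                     ┃ CalendarWidget               
                 ┏━━━━━━━━━━━━━━━━━━━━━━━━━━━━━━━━━━
                 ┃ Spreadsheet                      
                 ┠──────────────────────────────────
                 ┃A1:                               
                 ┃       A       B       C       D  
                 ┃----------------------------------
                 ┃  1      [0]       0       0Test  
                 ┃  2        0       0       0      
                 ┃  3        0       0       0      
                 ┃  4   453.03       0       0      
                 ┃  5        0       0       0      
                 ┗━━━━━━━━━━━━━━━━━━━━━━━━━━━━━━━━━━
                     ┗━━━━━━━━━━━━━━━━━━━━━━━━━━━━━━


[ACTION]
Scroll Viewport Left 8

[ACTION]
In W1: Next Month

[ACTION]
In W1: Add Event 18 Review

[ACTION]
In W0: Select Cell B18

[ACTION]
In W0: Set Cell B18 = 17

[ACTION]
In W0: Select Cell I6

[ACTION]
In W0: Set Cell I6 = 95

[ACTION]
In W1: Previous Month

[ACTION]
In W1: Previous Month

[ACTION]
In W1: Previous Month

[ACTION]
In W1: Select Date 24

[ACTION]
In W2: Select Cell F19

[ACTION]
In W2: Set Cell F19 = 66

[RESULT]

                                        ┃ Spreadshee
                                        ┠───────────
                     ┏━━━━━━━━━━━━━━━━━━━━━━━━━━━━━━
                     ┃ CalendarWidget               
                 ┏━━━━━━━━━━━━━━━━━━━━━━━━━━━━━━━━━━
                 ┃ Spreadsheet                      
                 ┠──────────────────────────────────
                 ┃F19: 66                           
                 ┃       A       B       C       D  
                 ┃----------------------------------
                 ┃  1        0       0       0Test  
                 ┃  2        0       0       0      
                 ┃  3        0       0       0      
                 ┃  4   453.03       0       0      
                 ┃  5        0       0       0      
                 ┗━━━━━━━━━━━━━━━━━━━━━━━━━━━━━━━━━━
                     ┗━━━━━━━━━━━━━━━━━━━━━━━━━━━━━━


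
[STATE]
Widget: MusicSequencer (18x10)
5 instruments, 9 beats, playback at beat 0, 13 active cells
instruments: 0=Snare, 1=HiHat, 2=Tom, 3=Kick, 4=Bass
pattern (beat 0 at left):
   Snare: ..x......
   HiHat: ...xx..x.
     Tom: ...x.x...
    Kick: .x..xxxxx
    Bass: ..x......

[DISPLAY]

      ▼12345678   
 Snare··█······   
 HiHat···██··█·   
   Tom···█·█···   
  Kick·█··█████   
  Bass··█······   
                  
                  
                  
                  


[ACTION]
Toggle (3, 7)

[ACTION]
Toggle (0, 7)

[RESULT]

      ▼12345678   
 Snare··█····█·   
 HiHat···██··█·   
   Tom···█·█···   
  Kick·█··███·█   
  Bass··█······   
                  
                  
                  
                  


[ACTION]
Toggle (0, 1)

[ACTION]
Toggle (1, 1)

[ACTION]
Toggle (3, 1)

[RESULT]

      ▼12345678   
 Snare·██····█·   
 HiHat·█·██··█·   
   Tom···█·█···   
  Kick····███·█   
  Bass··█······   
                  
                  
                  
                  


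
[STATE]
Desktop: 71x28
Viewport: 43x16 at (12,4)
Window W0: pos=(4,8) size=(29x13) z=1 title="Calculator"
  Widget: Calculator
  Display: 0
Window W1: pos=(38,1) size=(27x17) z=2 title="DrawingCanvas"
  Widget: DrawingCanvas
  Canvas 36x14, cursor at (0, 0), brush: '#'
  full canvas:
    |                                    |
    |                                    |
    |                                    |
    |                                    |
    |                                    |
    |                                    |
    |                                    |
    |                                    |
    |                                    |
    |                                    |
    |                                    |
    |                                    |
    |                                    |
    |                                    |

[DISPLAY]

                          ┃+               
                          ┃                
                          ┃                
                          ┃                
━━━━━━━━━━━━━━━━━━━━┓     ┃                
ator                ┃     ┃                
────────────────────┨     ┃                
                   0┃     ┃                
─┬───┬───┐          ┃     ┃                
 │ 9 │ ÷ │          ┃     ┃                
─┼───┼───┤          ┃     ┃                
 │ 6 │ × │          ┃     ┃                
─┼───┼───┤          ┃     ┃                
 │ 3 │ - │          ┃     ┗━━━━━━━━━━━━━━━━
─┼───┼───┤          ┃                      
 │ = │ + │          ┃                      


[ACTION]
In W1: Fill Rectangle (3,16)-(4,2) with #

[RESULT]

                          ┃+               
                          ┃                
                          ┃                
                          ┃  ##############
━━━━━━━━━━━━━━━━━━━━┓     ┃  ##############
ator                ┃     ┃                
────────────────────┨     ┃                
                   0┃     ┃                
─┬───┬───┐          ┃     ┃                
 │ 9 │ ÷ │          ┃     ┃                
─┼───┼───┤          ┃     ┃                
 │ 6 │ × │          ┃     ┃                
─┼───┼───┤          ┃     ┃                
 │ 3 │ - │          ┃     ┗━━━━━━━━━━━━━━━━
─┼───┼───┤          ┃                      
 │ = │ + │          ┃                      


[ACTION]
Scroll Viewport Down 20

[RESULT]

─┬───┬───┐          ┃     ┃                
 │ 9 │ ÷ │          ┃     ┃                
─┼───┼───┤          ┃     ┃                
 │ 6 │ × │          ┃     ┃                
─┼───┼───┤          ┃     ┃                
 │ 3 │ - │          ┃     ┗━━━━━━━━━━━━━━━━
─┼───┼───┤          ┃                      
 │ = │ + │          ┃                      
━━━━━━━━━━━━━━━━━━━━┛                      
                                           
                                           
                                           
                                           
                                           
                                           
                                           


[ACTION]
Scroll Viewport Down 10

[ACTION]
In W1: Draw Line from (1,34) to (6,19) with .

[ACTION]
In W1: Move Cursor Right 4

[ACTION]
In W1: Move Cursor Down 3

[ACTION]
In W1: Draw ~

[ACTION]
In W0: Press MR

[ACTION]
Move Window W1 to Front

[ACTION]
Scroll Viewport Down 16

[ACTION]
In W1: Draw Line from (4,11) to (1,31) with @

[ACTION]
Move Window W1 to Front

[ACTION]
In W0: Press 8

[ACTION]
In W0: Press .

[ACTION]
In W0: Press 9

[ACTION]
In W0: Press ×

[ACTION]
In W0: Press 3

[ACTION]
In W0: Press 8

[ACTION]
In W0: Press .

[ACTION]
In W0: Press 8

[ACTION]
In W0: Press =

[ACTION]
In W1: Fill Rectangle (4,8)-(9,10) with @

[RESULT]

─┬───┬───┐          ┃     ┃        @@@     
 │ 9 │ ÷ │          ┃     ┃        @@@     
─┼───┼───┤          ┃     ┃                
 │ 6 │ × │          ┃     ┃                
─┼───┼───┤          ┃     ┃                
 │ 3 │ - │          ┃     ┗━━━━━━━━━━━━━━━━
─┼───┼───┤          ┃                      
 │ = │ + │          ┃                      
━━━━━━━━━━━━━━━━━━━━┛                      
                                           
                                           
                                           
                                           
                                           
                                           
                                           


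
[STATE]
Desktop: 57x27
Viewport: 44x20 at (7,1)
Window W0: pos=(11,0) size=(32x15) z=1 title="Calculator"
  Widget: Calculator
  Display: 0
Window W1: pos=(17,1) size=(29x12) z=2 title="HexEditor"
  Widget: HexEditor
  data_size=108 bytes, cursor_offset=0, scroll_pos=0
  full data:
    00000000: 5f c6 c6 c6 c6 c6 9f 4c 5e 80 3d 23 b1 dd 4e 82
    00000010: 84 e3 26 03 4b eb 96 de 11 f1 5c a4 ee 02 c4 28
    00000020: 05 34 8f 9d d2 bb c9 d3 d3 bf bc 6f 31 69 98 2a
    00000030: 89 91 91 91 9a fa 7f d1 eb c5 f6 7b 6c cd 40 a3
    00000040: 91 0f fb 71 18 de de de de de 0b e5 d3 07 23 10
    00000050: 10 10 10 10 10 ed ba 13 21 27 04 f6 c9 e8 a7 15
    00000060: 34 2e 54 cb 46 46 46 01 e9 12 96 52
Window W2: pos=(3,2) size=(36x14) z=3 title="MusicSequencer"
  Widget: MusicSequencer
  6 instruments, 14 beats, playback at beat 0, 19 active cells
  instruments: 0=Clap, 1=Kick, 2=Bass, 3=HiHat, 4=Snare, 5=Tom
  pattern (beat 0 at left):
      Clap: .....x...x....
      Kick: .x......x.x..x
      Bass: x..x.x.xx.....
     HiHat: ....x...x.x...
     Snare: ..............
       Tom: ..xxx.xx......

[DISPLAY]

    ┃ Calc┏━━━━━━━━━━━━━━━━━━━━━━━━━━━┓     
━━━━━━━━━━━━━━━━━━━━━━━━━━━━━━━┓      ┃     
sicSequencer                   ┃──────┨     
───────────────────────────────┨ c6 c6┃     
   ▼1234567890123              ┃ 4b eb┃     
lap·····█···█····              ┃ d2 bb┃     
ick·█······█·█··█              ┃ 9a fa┃     
ass█··█·█·██·····              ┃ 18 de┃     
Hat····█···█·█···              ┃ 10 ed┃     
are··············              ┃ 46 46┃     
Tom··███·██······              ┃      ┃     
                               ┃━━━━━━┛     
                               ┃   ┃        
                               ┃━━━┛        
━━━━━━━━━━━━━━━━━━━━━━━━━━━━━━━┛            
                                            
                                            
                                            
                                            
                                            


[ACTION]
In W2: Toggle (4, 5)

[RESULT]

    ┃ Calc┏━━━━━━━━━━━━━━━━━━━━━━━━━━━┓     
━━━━━━━━━━━━━━━━━━━━━━━━━━━━━━━┓      ┃     
sicSequencer                   ┃──────┨     
───────────────────────────────┨ c6 c6┃     
   ▼1234567890123              ┃ 4b eb┃     
lap·····█···█····              ┃ d2 bb┃     
ick·█······█·█··█              ┃ 9a fa┃     
ass█··█·█·██·····              ┃ 18 de┃     
Hat····█···█·█···              ┃ 10 ed┃     
are·····█········              ┃ 46 46┃     
Tom··███·██······              ┃      ┃     
                               ┃━━━━━━┛     
                               ┃   ┃        
                               ┃━━━┛        
━━━━━━━━━━━━━━━━━━━━━━━━━━━━━━━┛            
                                            
                                            
                                            
                                            
                                            


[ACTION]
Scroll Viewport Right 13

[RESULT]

Calc┏━━━━━━━━━━━━━━━━━━━━━━━━━━━┓           
━━━━━━━━━━━━━━━━━━━━━━━━━┓      ┃           
uencer                   ┃──────┨           
─────────────────────────┨ c6 c6┃           
34567890123              ┃ 4b eb┃           
··█···█····              ┃ d2 bb┃           
·····█·█··█              ┃ 9a fa┃           
█·█·██·····              ┃ 18 de┃           
·█···█·█···              ┃ 10 ed┃           
··█········              ┃ 46 46┃           
██·██······              ┃      ┃           
                         ┃━━━━━━┛           
                         ┃   ┃              
                         ┃━━━┛              
━━━━━━━━━━━━━━━━━━━━━━━━━┛                  
                                            
                                            
                                            
                                            
                                            


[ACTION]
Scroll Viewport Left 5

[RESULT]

   ┃ Calc┏━━━━━━━━━━━━━━━━━━━━━━━━━━━┓      
━━━━━━━━━━━━━━━━━━━━━━━━━━━━━━┓      ┃      
icSequencer                   ┃──────┨      
──────────────────────────────┨ c6 c6┃      
  ▼1234567890123              ┃ 4b eb┃      
ap·····█···█····              ┃ d2 bb┃      
ck·█······█·█··█              ┃ 9a fa┃      
ss█··█·█·██·····              ┃ 18 de┃      
at····█···█·█···              ┃ 10 ed┃      
re·····█········              ┃ 46 46┃      
om··███·██······              ┃      ┃      
                              ┃━━━━━━┛      
                              ┃   ┃         
                              ┃━━━┛         
━━━━━━━━━━━━━━━━━━━━━━━━━━━━━━┛             
                                            
                                            
                                            
                                            
                                            


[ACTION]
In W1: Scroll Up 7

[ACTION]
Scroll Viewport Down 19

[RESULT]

ck·█······█·█··█              ┃ 9a fa┃      
ss█··█·█·██·····              ┃ 18 de┃      
at····█···█·█···              ┃ 10 ed┃      
re·····█········              ┃ 46 46┃      
om··███·██······              ┃      ┃      
                              ┃━━━━━━┛      
                              ┃   ┃         
                              ┃━━━┛         
━━━━━━━━━━━━━━━━━━━━━━━━━━━━━━┛             
                                            
                                            
                                            
                                            
                                            
                                            
                                            
                                            
                                            
                                            
                                            


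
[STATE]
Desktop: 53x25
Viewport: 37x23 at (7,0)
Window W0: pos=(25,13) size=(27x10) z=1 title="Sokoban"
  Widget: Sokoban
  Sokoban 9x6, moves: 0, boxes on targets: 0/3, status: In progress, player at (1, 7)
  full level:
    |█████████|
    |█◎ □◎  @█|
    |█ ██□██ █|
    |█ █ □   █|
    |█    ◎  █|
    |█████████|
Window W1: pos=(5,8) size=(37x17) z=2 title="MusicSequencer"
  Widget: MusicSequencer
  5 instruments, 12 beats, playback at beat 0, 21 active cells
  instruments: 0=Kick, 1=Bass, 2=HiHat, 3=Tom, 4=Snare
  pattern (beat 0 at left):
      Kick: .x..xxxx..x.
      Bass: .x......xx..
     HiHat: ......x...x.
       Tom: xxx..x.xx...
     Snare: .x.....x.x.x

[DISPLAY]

                                     
                                     
                                     
                                     
                                     
                                     
                                     
                                     
━━━━━━━━━━━━━━━━━━━━━━━━━━━━━━━━━━┓  
MusicSequencer                    ┃  
──────────────────────────────────┨  
     ▼12345678901                 ┃  
 Kick·█··████··█·                 ┃  
 Bass·█······██··                 ┃━━
HiHat······█···█·                 ┃  
  Tom███··█·██···                 ┃──
Snare·█·····█·█·█                 ┃  
                                  ┃  
                                  ┃  
                                  ┃  
                                  ┃  
                                  ┃  
                                  ┃━━


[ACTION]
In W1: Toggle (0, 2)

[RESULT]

                                     
                                     
                                     
                                     
                                     
                                     
                                     
                                     
━━━━━━━━━━━━━━━━━━━━━━━━━━━━━━━━━━┓  
MusicSequencer                    ┃  
──────────────────────────────────┨  
     ▼12345678901                 ┃  
 Kick·██·████··█·                 ┃  
 Bass·█······██··                 ┃━━
HiHat······█···█·                 ┃  
  Tom███··█·██···                 ┃──
Snare·█·····█·█·█                 ┃  
                                  ┃  
                                  ┃  
                                  ┃  
                                  ┃  
                                  ┃  
                                  ┃━━


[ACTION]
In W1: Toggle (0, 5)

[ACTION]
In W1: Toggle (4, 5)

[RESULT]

                                     
                                     
                                     
                                     
                                     
                                     
                                     
                                     
━━━━━━━━━━━━━━━━━━━━━━━━━━━━━━━━━━┓  
MusicSequencer                    ┃  
──────────────────────────────────┨  
     ▼12345678901                 ┃  
 Kick·██·█·██··█·                 ┃  
 Bass·█······██··                 ┃━━
HiHat······█···█·                 ┃  
  Tom███··█·██···                 ┃──
Snare·█···█·█·█·█                 ┃  
                                  ┃  
                                  ┃  
                                  ┃  
                                  ┃  
                                  ┃  
                                  ┃━━


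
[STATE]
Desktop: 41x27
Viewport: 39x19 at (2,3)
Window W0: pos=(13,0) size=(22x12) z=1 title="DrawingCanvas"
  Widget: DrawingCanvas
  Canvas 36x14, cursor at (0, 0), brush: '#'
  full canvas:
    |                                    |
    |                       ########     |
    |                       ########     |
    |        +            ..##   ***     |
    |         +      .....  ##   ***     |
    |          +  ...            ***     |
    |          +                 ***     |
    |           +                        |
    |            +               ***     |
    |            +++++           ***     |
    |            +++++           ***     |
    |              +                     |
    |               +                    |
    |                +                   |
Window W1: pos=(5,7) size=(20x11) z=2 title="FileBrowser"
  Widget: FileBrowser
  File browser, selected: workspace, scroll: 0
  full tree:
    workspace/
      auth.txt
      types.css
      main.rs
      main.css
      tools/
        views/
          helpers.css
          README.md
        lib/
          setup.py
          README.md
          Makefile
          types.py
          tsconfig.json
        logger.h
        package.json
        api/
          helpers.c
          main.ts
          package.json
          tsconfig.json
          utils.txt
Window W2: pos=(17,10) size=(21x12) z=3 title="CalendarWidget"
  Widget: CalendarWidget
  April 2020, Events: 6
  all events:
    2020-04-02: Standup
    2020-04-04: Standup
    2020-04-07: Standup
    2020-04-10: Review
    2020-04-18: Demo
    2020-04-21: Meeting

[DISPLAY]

           ┃+                   ┃      
           ┃                    ┃      
           ┃                    ┃      
           ┃        +           ┃      
   ┏━━━━━━━━━━━━━━━━━━┓     ....┃      
   ┃ FileBrowser      ┃  ...    ┃      
   ┠──────────────────┨         ┃      
   ┃> [-] works┏━━━━━━━━━━━━━━━━━━━┓   
   ┃    auth.tx┃ CalendarWidget    ┃   
   ┃    types.c┠───────────────────┨   
   ┃    main.rs┃     April 2020    ┃   
   ┃    main.cs┃Mo Tu We Th Fr Sa S┃   
   ┃    [+] too┃       1  2*  3  4*┃   
   ┃           ┃ 6  7*  8  9 10* 11┃   
   ┗━━━━━━━━━━━┃13 14 15 16 17 18* ┃   
               ┃20 21* 22 23 24 25 ┃   
               ┃27 28 29 30        ┃   
               ┃                   ┃   
               ┗━━━━━━━━━━━━━━━━━━━┛   


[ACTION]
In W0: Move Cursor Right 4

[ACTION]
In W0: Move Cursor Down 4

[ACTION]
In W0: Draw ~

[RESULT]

           ┃                    ┃      
           ┃                    ┃      
           ┃                    ┃      
           ┃        +           ┃      
   ┏━━━━━━━━━━━━━━━━━━┓     ....┃      
   ┃ FileBrowser      ┃  ...    ┃      
   ┠──────────────────┨         ┃      
   ┃> [-] works┏━━━━━━━━━━━━━━━━━━━┓   
   ┃    auth.tx┃ CalendarWidget    ┃   
   ┃    types.c┠───────────────────┨   
   ┃    main.rs┃     April 2020    ┃   
   ┃    main.cs┃Mo Tu We Th Fr Sa S┃   
   ┃    [+] too┃       1  2*  3  4*┃   
   ┃           ┃ 6  7*  8  9 10* 11┃   
   ┗━━━━━━━━━━━┃13 14 15 16 17 18* ┃   
               ┃20 21* 22 23 24 25 ┃   
               ┃27 28 29 30        ┃   
               ┃                   ┃   
               ┗━━━━━━━━━━━━━━━━━━━┛   


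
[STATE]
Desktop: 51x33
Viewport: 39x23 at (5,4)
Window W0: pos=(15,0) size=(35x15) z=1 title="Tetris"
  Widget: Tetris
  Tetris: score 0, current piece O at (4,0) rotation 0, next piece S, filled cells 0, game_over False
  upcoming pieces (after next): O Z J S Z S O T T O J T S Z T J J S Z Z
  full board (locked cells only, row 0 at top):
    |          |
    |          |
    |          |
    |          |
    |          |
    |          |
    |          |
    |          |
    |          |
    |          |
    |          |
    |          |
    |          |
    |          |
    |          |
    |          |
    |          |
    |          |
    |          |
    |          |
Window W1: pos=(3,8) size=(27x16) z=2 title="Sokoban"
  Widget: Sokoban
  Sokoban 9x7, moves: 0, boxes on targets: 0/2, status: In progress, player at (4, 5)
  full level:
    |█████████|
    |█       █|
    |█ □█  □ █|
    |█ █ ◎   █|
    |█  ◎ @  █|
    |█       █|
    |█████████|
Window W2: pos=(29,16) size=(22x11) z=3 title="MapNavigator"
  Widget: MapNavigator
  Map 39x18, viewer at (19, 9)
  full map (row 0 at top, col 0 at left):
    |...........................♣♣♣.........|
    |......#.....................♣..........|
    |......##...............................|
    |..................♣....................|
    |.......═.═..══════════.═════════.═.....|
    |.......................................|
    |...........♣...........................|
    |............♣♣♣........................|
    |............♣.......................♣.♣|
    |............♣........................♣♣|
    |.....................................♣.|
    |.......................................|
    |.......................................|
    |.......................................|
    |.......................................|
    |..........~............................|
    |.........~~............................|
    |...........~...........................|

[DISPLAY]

          ┃          │ ░░              
          ┃          │░░               
          ┃          │                 
          ┃          │                 
━━━━━━━━━━━━━━━━━━━━━━━━┓              
Sokoban                 ┃re:           
────────────────────────┨              
████████                ┃              
       █                ┃              
 □█  □ █                ┃              
 █ ◎   █                ┃━━━━━━━━━━━━━━
  ◎ @  █                ┃              
       █                ┏━━━━━━━━━━━━━━
████████                ┃ MapNavigator 
oves: 0  0/2            ┠──────────────
                        ┃..♣...........
                        ┃...♣♣♣........
                        ┃...♣..........
                        ┃...♣......@...
━━━━━━━━━━━━━━━━━━━━━━━━┃..............
                        ┃..............
                        ┃..............
                        ┗━━━━━━━━━━━━━━


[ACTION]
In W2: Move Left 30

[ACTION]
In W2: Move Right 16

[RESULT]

          ┃          │ ░░              
          ┃          │░░               
          ┃          │                 
          ┃          │                 
━━━━━━━━━━━━━━━━━━━━━━━━┓              
Sokoban                 ┃re:           
────────────────────────┨              
████████                ┃              
       █                ┃              
 □█  □ █                ┃              
 █ ◎   █                ┃━━━━━━━━━━━━━━
  ◎ @  █                ┃              
       █                ┏━━━━━━━━━━━━━━
████████                ┃ MapNavigator 
oves: 0  0/2            ┠──────────────
                        ┃.....♣........
                        ┃......♣♣♣.....
                        ┃......♣.......
                        ┃......♣...@...
━━━━━━━━━━━━━━━━━━━━━━━━┃..............
                        ┃..............
                        ┃..............
                        ┗━━━━━━━━━━━━━━


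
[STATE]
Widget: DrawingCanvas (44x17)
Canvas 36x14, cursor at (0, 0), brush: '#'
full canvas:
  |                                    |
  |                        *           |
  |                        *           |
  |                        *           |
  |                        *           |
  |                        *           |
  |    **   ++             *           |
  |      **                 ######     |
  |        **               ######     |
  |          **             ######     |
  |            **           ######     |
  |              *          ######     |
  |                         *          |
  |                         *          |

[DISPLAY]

+                                           
                        *                   
                        *                   
                        *                   
                        *                   
                        *                   
    **   ++             *                   
      **                 ######             
        **               ######             
          **             ######             
            **           ######             
              *          ######             
                         *                  
                         *                  
                                            
                                            
                                            


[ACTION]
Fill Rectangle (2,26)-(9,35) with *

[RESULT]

+                                           
                        *                   
                        * **********        
                        * **********        
                        * **********        
                        * **********        
    **   ++             * **********        
      **                 #**********        
        **               #**********        
          **             #**********        
            **           ######             
              *          ######             
                         *                  
                         *                  
                                            
                                            
                                            


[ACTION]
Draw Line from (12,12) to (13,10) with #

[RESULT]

+                                           
                        *                   
                        * **********        
                        * **********        
                        * **********        
                        * **********        
    **   ++             * **********        
      **                 #**********        
        **               #**********        
          **             #**********        
            **           ######             
              *          ######             
           ##            *                  
          #              *                  
                                            
                                            
                                            


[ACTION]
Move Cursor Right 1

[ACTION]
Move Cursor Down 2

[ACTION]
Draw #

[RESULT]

                                            
                        *                   
 #                      * **********        
                        * **********        
                        * **********        
                        * **********        
    **   ++             * **********        
      **                 #**********        
        **               #**********        
          **             #**********        
            **           ######             
              *          ######             
           ##            *                  
          #              *                  
                                            
                                            
                                            


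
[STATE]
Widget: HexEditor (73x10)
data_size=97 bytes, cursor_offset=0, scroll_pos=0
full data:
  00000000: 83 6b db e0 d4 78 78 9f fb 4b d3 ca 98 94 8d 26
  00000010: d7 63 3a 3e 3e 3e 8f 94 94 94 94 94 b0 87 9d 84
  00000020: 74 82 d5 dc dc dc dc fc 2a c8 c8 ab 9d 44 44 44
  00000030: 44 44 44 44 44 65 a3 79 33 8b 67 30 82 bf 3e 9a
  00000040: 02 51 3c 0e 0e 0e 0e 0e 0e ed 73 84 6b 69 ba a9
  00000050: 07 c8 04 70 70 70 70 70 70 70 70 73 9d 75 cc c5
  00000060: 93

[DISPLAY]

00000000  83 6b db e0 d4 78 78 9f  fb 4b d3 ca 98 94 8d 26  |.k...xx..K..
00000010  d7 63 3a 3e 3e 3e 8f 94  94 94 94 94 b0 87 9d 84  |.c:>>>......
00000020  74 82 d5 dc dc dc dc fc  2a c8 c8 ab 9d 44 44 44  |t.......*...
00000030  44 44 44 44 44 65 a3 79  33 8b 67 30 82 bf 3e 9a  |DDDDDe.y3.g0
00000040  02 51 3c 0e 0e 0e 0e 0e  0e ed 73 84 6b 69 ba a9  |.Q<.......s.
00000050  07 c8 04 70 70 70 70 70  70 70 70 73 9d 75 cc c5  |...pppppppps
00000060  93                                                |.           
                                                                         
                                                                         
                                                                         


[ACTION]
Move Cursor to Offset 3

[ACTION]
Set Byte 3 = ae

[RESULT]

00000000  83 6b db AE d4 78 78 9f  fb 4b d3 ca 98 94 8d 26  |.k...xx..K..
00000010  d7 63 3a 3e 3e 3e 8f 94  94 94 94 94 b0 87 9d 84  |.c:>>>......
00000020  74 82 d5 dc dc dc dc fc  2a c8 c8 ab 9d 44 44 44  |t.......*...
00000030  44 44 44 44 44 65 a3 79  33 8b 67 30 82 bf 3e 9a  |DDDDDe.y3.g0
00000040  02 51 3c 0e 0e 0e 0e 0e  0e ed 73 84 6b 69 ba a9  |.Q<.......s.
00000050  07 c8 04 70 70 70 70 70  70 70 70 73 9d 75 cc c5  |...pppppppps
00000060  93                                                |.           
                                                                         
                                                                         
                                                                         


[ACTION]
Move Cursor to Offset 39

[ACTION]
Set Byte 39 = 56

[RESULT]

00000000  83 6b db ae d4 78 78 9f  fb 4b d3 ca 98 94 8d 26  |.k...xx..K..
00000010  d7 63 3a 3e 3e 3e 8f 94  94 94 94 94 b0 87 9d 84  |.c:>>>......
00000020  74 82 d5 dc dc dc dc 56  2a c8 c8 ab 9d 44 44 44  |t......V*...
00000030  44 44 44 44 44 65 a3 79  33 8b 67 30 82 bf 3e 9a  |DDDDDe.y3.g0
00000040  02 51 3c 0e 0e 0e 0e 0e  0e ed 73 84 6b 69 ba a9  |.Q<.......s.
00000050  07 c8 04 70 70 70 70 70  70 70 70 73 9d 75 cc c5  |...pppppppps
00000060  93                                                |.           
                                                                         
                                                                         
                                                                         


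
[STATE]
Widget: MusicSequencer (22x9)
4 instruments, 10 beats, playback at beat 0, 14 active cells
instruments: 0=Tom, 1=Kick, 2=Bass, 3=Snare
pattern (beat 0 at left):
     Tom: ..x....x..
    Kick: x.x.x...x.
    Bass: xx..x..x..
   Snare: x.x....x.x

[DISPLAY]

      ▼123456789      
   Tom··█····█··      
  Kick█·█·█···█·      
  Bass██··█··█··      
 Snare█·█····█·█      
                      
                      
                      
                      


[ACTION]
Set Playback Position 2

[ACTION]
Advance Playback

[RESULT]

      012▼456789      
   Tom··█····█··      
  Kick█·█·█···█·      
  Bass██··█··█··      
 Snare█·█····█·█      
                      
                      
                      
                      


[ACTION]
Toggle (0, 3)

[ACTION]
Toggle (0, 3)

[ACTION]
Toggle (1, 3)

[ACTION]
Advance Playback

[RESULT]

      0123▼56789      
   Tom··█····█··      
  Kick█·███···█·      
  Bass██··█··█··      
 Snare█·█····█·█      
                      
                      
                      
                      
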